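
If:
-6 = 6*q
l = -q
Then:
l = 1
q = -1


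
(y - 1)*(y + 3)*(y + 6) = y^3 + 8*y^2 + 9*y - 18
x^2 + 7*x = x*(x + 7)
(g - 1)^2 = g^2 - 2*g + 1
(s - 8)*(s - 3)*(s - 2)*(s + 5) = s^4 - 8*s^3 - 19*s^2 + 182*s - 240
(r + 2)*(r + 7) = r^2 + 9*r + 14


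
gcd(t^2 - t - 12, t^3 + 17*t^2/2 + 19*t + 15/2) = t + 3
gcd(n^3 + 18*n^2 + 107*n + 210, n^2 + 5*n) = n + 5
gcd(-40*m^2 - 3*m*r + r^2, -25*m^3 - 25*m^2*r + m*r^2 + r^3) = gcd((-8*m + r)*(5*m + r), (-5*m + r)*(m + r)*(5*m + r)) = 5*m + r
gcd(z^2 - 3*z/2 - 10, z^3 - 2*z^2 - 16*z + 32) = z - 4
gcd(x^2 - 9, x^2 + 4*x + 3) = x + 3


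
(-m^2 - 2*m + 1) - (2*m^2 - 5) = -3*m^2 - 2*m + 6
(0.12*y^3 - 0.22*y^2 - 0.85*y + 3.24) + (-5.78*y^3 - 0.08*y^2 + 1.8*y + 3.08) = -5.66*y^3 - 0.3*y^2 + 0.95*y + 6.32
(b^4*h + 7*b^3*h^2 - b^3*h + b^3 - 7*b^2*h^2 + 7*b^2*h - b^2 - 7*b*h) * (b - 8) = b^5*h + 7*b^4*h^2 - 9*b^4*h + b^4 - 63*b^3*h^2 + 15*b^3*h - 9*b^3 + 56*b^2*h^2 - 63*b^2*h + 8*b^2 + 56*b*h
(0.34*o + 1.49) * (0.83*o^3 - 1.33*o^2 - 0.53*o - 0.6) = 0.2822*o^4 + 0.7845*o^3 - 2.1619*o^2 - 0.9937*o - 0.894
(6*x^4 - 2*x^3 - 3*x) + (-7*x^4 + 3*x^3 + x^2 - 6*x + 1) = -x^4 + x^3 + x^2 - 9*x + 1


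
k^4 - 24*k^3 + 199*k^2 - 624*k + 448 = (k - 8)^2*(k - 7)*(k - 1)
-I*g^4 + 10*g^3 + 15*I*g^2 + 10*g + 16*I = (g - I)*(g + 2*I)*(g + 8*I)*(-I*g + 1)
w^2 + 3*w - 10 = (w - 2)*(w + 5)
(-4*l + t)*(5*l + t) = -20*l^2 + l*t + t^2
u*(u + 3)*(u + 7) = u^3 + 10*u^2 + 21*u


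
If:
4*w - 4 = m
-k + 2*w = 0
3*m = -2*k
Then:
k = 3/2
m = -1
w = 3/4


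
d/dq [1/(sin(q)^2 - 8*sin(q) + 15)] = 2*(4 - sin(q))*cos(q)/(sin(q)^2 - 8*sin(q) + 15)^2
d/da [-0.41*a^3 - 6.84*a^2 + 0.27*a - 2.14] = -1.23*a^2 - 13.68*a + 0.27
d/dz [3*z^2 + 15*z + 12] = 6*z + 15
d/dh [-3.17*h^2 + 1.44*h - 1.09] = 1.44 - 6.34*h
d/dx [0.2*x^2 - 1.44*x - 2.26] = 0.4*x - 1.44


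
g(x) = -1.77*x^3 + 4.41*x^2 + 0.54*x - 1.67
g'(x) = -5.31*x^2 + 8.82*x + 0.54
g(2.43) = 0.29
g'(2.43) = -9.38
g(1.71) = 3.30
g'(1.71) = 0.10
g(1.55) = 3.17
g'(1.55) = 1.45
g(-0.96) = 3.44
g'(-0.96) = -12.82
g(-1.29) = 8.77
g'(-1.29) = -19.67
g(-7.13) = 860.24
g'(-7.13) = -332.29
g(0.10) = -1.57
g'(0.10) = 1.37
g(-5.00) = 327.13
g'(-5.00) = -176.31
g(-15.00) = 6956.23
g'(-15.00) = -1326.51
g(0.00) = -1.67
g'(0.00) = 0.54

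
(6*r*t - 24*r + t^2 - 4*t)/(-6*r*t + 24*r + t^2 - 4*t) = (-6*r - t)/(6*r - t)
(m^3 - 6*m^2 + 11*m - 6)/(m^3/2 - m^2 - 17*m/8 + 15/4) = 8*(m^3 - 6*m^2 + 11*m - 6)/(4*m^3 - 8*m^2 - 17*m + 30)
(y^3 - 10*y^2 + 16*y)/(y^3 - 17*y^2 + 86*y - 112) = y/(y - 7)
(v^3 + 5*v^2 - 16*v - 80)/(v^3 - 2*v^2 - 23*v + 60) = (v + 4)/(v - 3)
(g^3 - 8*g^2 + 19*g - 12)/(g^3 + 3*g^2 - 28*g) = (g^2 - 4*g + 3)/(g*(g + 7))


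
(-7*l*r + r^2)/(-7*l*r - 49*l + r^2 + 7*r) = r/(r + 7)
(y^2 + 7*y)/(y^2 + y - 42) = y/(y - 6)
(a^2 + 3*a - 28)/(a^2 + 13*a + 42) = (a - 4)/(a + 6)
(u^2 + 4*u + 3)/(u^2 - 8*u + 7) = (u^2 + 4*u + 3)/(u^2 - 8*u + 7)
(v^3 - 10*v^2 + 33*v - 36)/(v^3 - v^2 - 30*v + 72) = (v - 3)/(v + 6)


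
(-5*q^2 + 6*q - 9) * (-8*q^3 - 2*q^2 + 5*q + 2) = 40*q^5 - 38*q^4 + 35*q^3 + 38*q^2 - 33*q - 18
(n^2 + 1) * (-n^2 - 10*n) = -n^4 - 10*n^3 - n^2 - 10*n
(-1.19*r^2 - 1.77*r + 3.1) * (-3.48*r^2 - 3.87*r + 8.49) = 4.1412*r^4 + 10.7649*r^3 - 14.0412*r^2 - 27.0243*r + 26.319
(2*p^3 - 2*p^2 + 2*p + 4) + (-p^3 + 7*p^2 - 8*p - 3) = p^3 + 5*p^2 - 6*p + 1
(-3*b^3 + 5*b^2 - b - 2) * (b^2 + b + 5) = -3*b^5 + 2*b^4 - 11*b^3 + 22*b^2 - 7*b - 10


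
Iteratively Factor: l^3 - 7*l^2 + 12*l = (l - 3)*(l^2 - 4*l) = (l - 4)*(l - 3)*(l)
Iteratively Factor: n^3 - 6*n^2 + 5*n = (n - 5)*(n^2 - n) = n*(n - 5)*(n - 1)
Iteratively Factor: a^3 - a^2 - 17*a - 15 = (a + 1)*(a^2 - 2*a - 15) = (a - 5)*(a + 1)*(a + 3)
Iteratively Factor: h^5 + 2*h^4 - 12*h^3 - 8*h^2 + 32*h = (h)*(h^4 + 2*h^3 - 12*h^2 - 8*h + 32) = h*(h + 4)*(h^3 - 2*h^2 - 4*h + 8) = h*(h + 2)*(h + 4)*(h^2 - 4*h + 4) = h*(h - 2)*(h + 2)*(h + 4)*(h - 2)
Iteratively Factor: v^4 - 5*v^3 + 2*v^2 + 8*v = (v - 2)*(v^3 - 3*v^2 - 4*v) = v*(v - 2)*(v^2 - 3*v - 4) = v*(v - 4)*(v - 2)*(v + 1)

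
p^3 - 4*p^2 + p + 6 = (p - 3)*(p - 2)*(p + 1)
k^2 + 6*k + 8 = (k + 2)*(k + 4)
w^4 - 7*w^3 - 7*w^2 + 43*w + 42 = (w - 7)*(w - 3)*(w + 1)*(w + 2)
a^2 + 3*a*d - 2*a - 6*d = (a - 2)*(a + 3*d)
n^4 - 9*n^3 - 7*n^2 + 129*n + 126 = (n - 7)*(n - 6)*(n + 1)*(n + 3)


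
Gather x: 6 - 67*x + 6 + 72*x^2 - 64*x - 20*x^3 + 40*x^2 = -20*x^3 + 112*x^2 - 131*x + 12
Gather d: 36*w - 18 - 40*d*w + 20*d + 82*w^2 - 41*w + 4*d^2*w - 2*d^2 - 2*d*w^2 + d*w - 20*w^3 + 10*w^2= d^2*(4*w - 2) + d*(-2*w^2 - 39*w + 20) - 20*w^3 + 92*w^2 - 5*w - 18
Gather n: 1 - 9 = -8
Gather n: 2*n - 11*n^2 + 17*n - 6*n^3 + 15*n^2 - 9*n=-6*n^3 + 4*n^2 + 10*n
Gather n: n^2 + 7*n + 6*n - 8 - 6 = n^2 + 13*n - 14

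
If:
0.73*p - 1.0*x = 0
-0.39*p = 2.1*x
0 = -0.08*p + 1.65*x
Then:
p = 0.00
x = 0.00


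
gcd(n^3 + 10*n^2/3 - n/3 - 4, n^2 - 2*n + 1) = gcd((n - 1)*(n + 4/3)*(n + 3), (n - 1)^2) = n - 1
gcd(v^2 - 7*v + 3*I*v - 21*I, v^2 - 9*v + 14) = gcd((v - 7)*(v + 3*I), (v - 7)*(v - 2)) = v - 7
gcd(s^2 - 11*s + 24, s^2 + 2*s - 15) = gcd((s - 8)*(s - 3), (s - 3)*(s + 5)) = s - 3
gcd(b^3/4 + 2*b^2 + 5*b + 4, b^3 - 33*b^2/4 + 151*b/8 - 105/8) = 1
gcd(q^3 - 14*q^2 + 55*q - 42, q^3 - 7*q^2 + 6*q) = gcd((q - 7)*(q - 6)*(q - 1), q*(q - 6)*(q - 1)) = q^2 - 7*q + 6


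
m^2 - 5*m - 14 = (m - 7)*(m + 2)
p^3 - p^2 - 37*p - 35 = (p - 7)*(p + 1)*(p + 5)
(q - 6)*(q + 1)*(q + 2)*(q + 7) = q^4 + 4*q^3 - 37*q^2 - 124*q - 84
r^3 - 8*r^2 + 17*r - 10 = (r - 5)*(r - 2)*(r - 1)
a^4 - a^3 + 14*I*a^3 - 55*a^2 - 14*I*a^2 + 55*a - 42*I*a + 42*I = (a + 6*I)*(a + 7*I)*(-I*a + 1)*(I*a - I)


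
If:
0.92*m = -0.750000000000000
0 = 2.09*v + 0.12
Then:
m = -0.82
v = -0.06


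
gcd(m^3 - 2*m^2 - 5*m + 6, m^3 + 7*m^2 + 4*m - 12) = m^2 + m - 2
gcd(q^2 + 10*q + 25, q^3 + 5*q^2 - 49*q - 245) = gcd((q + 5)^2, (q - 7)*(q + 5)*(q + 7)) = q + 5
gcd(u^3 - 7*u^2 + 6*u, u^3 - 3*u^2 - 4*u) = u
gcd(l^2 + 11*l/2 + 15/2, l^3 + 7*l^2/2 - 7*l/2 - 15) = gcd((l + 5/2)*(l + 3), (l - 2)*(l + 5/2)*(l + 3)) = l^2 + 11*l/2 + 15/2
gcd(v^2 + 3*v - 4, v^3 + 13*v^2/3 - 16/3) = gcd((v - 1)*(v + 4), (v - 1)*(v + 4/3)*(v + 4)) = v^2 + 3*v - 4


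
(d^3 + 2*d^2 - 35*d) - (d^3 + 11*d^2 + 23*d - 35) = -9*d^2 - 58*d + 35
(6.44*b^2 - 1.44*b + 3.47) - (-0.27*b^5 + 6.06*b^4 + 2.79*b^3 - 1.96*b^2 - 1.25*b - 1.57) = 0.27*b^5 - 6.06*b^4 - 2.79*b^3 + 8.4*b^2 - 0.19*b + 5.04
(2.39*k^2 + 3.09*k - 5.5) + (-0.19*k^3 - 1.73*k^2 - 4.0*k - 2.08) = -0.19*k^3 + 0.66*k^2 - 0.91*k - 7.58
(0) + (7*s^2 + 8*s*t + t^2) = 7*s^2 + 8*s*t + t^2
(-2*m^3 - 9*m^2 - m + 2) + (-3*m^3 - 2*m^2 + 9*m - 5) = -5*m^3 - 11*m^2 + 8*m - 3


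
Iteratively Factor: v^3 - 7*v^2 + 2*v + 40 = (v - 5)*(v^2 - 2*v - 8) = (v - 5)*(v + 2)*(v - 4)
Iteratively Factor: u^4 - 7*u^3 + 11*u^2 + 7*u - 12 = (u - 4)*(u^3 - 3*u^2 - u + 3) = (u - 4)*(u + 1)*(u^2 - 4*u + 3) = (u - 4)*(u - 1)*(u + 1)*(u - 3)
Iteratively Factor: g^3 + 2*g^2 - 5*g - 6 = (g - 2)*(g^2 + 4*g + 3) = (g - 2)*(g + 1)*(g + 3)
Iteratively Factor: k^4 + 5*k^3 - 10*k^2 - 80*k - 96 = (k + 3)*(k^3 + 2*k^2 - 16*k - 32) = (k + 3)*(k + 4)*(k^2 - 2*k - 8) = (k + 2)*(k + 3)*(k + 4)*(k - 4)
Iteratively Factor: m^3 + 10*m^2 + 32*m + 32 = (m + 2)*(m^2 + 8*m + 16) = (m + 2)*(m + 4)*(m + 4)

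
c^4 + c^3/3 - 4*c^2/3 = c^2*(c - 1)*(c + 4/3)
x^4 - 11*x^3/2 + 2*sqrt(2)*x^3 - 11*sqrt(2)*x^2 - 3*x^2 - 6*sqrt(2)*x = x*(x - 6)*(x + 1/2)*(x + 2*sqrt(2))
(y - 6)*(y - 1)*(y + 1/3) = y^3 - 20*y^2/3 + 11*y/3 + 2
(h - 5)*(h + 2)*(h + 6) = h^3 + 3*h^2 - 28*h - 60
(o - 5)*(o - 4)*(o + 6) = o^3 - 3*o^2 - 34*o + 120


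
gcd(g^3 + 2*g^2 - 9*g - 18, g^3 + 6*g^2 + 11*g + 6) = g^2 + 5*g + 6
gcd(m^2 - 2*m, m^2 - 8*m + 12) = m - 2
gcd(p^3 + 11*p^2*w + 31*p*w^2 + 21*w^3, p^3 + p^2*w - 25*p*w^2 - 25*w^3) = p + w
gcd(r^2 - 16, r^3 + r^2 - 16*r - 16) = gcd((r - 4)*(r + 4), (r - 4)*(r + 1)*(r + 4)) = r^2 - 16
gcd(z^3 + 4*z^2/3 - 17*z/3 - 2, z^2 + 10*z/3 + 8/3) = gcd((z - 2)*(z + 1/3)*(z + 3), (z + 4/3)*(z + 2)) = 1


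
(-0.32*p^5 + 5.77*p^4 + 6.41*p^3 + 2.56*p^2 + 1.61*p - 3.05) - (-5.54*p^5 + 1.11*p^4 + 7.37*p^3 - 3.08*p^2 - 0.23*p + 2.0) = 5.22*p^5 + 4.66*p^4 - 0.96*p^3 + 5.64*p^2 + 1.84*p - 5.05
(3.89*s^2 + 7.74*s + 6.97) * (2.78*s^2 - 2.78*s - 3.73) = 10.8142*s^4 + 10.703*s^3 - 16.6503*s^2 - 48.2468*s - 25.9981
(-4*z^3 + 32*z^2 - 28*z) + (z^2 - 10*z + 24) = -4*z^3 + 33*z^2 - 38*z + 24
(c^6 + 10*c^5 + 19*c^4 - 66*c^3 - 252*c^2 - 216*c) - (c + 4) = c^6 + 10*c^5 + 19*c^4 - 66*c^3 - 252*c^2 - 217*c - 4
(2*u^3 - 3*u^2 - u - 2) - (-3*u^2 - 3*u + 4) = 2*u^3 + 2*u - 6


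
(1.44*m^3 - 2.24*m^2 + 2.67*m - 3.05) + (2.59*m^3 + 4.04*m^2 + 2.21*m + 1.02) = 4.03*m^3 + 1.8*m^2 + 4.88*m - 2.03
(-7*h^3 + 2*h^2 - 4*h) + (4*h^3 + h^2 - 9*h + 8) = -3*h^3 + 3*h^2 - 13*h + 8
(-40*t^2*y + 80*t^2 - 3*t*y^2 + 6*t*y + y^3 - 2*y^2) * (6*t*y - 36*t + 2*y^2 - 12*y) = -240*t^3*y^2 + 1920*t^3*y - 2880*t^3 - 98*t^2*y^3 + 784*t^2*y^2 - 1176*t^2*y + 2*y^5 - 16*y^4 + 24*y^3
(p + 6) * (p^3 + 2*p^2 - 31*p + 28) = p^4 + 8*p^3 - 19*p^2 - 158*p + 168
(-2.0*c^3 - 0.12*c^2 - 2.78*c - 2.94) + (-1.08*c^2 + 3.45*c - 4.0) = -2.0*c^3 - 1.2*c^2 + 0.67*c - 6.94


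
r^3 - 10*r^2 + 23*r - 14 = (r - 7)*(r - 2)*(r - 1)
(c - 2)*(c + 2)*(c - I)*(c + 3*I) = c^4 + 2*I*c^3 - c^2 - 8*I*c - 12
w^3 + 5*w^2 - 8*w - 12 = (w - 2)*(w + 1)*(w + 6)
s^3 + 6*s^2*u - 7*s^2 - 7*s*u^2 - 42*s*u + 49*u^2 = (s - 7)*(s - u)*(s + 7*u)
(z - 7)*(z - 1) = z^2 - 8*z + 7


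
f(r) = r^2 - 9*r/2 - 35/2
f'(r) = 2*r - 9/2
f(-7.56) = 73.67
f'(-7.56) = -19.62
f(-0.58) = -14.55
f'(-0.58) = -5.66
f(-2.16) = -3.11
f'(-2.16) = -8.82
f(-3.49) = 10.39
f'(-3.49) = -11.48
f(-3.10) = 6.06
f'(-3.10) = -10.70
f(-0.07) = -17.18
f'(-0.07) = -4.64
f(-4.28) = 20.08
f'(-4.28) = -13.06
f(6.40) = -5.34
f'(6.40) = 8.30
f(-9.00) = 104.00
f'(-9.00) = -22.50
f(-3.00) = 5.00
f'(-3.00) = -10.50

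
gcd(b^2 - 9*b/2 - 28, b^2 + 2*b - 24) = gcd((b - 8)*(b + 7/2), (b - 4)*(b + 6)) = 1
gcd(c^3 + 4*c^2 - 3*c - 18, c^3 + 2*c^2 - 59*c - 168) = c + 3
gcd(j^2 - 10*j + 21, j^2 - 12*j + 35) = j - 7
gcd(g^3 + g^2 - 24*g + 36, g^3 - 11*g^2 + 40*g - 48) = g - 3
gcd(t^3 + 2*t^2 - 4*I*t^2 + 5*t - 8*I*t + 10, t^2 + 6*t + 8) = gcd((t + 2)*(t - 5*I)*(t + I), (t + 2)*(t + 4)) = t + 2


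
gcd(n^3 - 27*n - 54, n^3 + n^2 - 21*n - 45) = n^2 + 6*n + 9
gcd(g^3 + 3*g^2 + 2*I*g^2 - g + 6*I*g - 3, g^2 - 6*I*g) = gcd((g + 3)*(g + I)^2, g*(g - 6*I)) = 1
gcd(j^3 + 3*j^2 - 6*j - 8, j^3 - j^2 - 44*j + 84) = j - 2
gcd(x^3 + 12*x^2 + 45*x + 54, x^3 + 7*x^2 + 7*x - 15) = x + 3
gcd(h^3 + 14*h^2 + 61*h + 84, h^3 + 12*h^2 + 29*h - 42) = h + 7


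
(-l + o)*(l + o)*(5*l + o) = -5*l^3 - l^2*o + 5*l*o^2 + o^3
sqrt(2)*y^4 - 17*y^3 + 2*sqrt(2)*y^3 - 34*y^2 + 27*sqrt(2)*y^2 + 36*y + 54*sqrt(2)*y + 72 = (y + 2)*(y - 6*sqrt(2))*(y - 3*sqrt(2))*(sqrt(2)*y + 1)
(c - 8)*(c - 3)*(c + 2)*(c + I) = c^4 - 9*c^3 + I*c^3 + 2*c^2 - 9*I*c^2 + 48*c + 2*I*c + 48*I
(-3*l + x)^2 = 9*l^2 - 6*l*x + x^2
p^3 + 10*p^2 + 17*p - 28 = (p - 1)*(p + 4)*(p + 7)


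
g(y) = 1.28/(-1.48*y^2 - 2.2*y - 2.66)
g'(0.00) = 0.40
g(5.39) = -0.02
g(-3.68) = -0.09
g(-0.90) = -0.68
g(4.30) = -0.03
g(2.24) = -0.09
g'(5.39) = 0.01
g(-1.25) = -0.58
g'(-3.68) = -0.05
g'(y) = 1.28*(2.96*y + 2.2)/(-1.48*y^2 - 2.2*y - 2.66)^2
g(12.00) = -0.01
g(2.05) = -0.10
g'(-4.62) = -0.03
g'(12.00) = 0.00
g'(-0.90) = -0.17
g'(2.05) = 0.06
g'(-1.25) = -0.39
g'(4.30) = 0.01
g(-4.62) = -0.05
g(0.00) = -0.48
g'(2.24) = 0.05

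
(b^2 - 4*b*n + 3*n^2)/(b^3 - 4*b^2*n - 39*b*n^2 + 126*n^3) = (b - n)/(b^2 - b*n - 42*n^2)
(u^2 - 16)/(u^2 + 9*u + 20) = (u - 4)/(u + 5)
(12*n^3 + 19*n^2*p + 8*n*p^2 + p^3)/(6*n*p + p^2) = (12*n^3 + 19*n^2*p + 8*n*p^2 + p^3)/(p*(6*n + p))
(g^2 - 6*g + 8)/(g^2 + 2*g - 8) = (g - 4)/(g + 4)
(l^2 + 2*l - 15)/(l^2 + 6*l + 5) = (l - 3)/(l + 1)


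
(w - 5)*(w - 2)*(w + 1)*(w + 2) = w^4 - 4*w^3 - 9*w^2 + 16*w + 20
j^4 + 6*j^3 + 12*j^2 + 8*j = j*(j + 2)^3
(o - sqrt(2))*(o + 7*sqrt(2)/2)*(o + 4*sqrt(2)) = o^3 + 13*sqrt(2)*o^2/2 + 13*o - 28*sqrt(2)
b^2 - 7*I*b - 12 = (b - 4*I)*(b - 3*I)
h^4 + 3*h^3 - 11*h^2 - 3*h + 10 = (h - 2)*(h - 1)*(h + 1)*(h + 5)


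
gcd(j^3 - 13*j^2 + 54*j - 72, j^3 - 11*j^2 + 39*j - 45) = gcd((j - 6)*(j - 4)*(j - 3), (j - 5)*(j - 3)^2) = j - 3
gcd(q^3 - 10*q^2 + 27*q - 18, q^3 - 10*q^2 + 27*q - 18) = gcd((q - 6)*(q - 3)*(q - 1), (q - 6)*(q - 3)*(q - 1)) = q^3 - 10*q^2 + 27*q - 18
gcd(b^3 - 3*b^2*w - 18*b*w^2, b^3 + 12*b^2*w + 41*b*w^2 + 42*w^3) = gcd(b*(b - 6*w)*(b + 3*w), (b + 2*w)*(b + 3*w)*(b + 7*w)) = b + 3*w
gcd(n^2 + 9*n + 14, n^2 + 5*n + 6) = n + 2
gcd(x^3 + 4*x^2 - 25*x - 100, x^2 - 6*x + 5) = x - 5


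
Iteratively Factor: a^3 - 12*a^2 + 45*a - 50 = (a - 5)*(a^2 - 7*a + 10) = (a - 5)*(a - 2)*(a - 5)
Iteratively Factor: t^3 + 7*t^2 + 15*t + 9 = (t + 1)*(t^2 + 6*t + 9) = (t + 1)*(t + 3)*(t + 3)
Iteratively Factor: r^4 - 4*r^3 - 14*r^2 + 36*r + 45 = (r + 1)*(r^3 - 5*r^2 - 9*r + 45) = (r - 3)*(r + 1)*(r^2 - 2*r - 15) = (r - 5)*(r - 3)*(r + 1)*(r + 3)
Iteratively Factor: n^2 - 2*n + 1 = (n - 1)*(n - 1)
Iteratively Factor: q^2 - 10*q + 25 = (q - 5)*(q - 5)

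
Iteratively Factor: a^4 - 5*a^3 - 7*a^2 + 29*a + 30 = (a + 2)*(a^3 - 7*a^2 + 7*a + 15) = (a - 3)*(a + 2)*(a^2 - 4*a - 5) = (a - 5)*(a - 3)*(a + 2)*(a + 1)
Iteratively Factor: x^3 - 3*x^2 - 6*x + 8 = (x - 1)*(x^2 - 2*x - 8) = (x - 4)*(x - 1)*(x + 2)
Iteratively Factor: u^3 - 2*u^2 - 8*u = (u + 2)*(u^2 - 4*u) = u*(u + 2)*(u - 4)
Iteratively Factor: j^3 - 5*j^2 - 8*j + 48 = (j - 4)*(j^2 - j - 12) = (j - 4)^2*(j + 3)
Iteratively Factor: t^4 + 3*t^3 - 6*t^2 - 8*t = (t + 1)*(t^3 + 2*t^2 - 8*t) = (t + 1)*(t + 4)*(t^2 - 2*t) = (t - 2)*(t + 1)*(t + 4)*(t)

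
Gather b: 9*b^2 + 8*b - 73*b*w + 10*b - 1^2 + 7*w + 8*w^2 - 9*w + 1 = 9*b^2 + b*(18 - 73*w) + 8*w^2 - 2*w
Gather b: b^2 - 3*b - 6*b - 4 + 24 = b^2 - 9*b + 20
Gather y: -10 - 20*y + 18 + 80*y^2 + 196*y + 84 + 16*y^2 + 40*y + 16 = 96*y^2 + 216*y + 108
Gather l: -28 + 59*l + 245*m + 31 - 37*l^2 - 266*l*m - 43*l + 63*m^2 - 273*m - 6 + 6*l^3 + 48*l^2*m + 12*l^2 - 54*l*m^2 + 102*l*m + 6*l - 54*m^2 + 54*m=6*l^3 + l^2*(48*m - 25) + l*(-54*m^2 - 164*m + 22) + 9*m^2 + 26*m - 3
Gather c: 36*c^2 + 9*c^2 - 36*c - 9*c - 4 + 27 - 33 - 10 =45*c^2 - 45*c - 20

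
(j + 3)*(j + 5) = j^2 + 8*j + 15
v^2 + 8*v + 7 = (v + 1)*(v + 7)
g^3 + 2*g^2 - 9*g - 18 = (g - 3)*(g + 2)*(g + 3)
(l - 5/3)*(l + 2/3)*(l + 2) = l^3 + l^2 - 28*l/9 - 20/9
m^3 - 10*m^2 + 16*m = m*(m - 8)*(m - 2)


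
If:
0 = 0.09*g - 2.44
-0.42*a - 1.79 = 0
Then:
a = -4.26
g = 27.11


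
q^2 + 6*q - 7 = (q - 1)*(q + 7)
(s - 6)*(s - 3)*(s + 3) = s^3 - 6*s^2 - 9*s + 54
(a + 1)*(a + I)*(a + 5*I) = a^3 + a^2 + 6*I*a^2 - 5*a + 6*I*a - 5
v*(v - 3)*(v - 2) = v^3 - 5*v^2 + 6*v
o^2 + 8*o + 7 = (o + 1)*(o + 7)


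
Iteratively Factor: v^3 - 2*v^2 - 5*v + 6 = (v + 2)*(v^2 - 4*v + 3) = (v - 1)*(v + 2)*(v - 3)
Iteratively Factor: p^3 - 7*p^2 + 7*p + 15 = (p + 1)*(p^2 - 8*p + 15) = (p - 3)*(p + 1)*(p - 5)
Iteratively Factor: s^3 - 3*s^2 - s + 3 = (s + 1)*(s^2 - 4*s + 3) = (s - 3)*(s + 1)*(s - 1)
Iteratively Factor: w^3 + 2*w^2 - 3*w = (w - 1)*(w^2 + 3*w) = w*(w - 1)*(w + 3)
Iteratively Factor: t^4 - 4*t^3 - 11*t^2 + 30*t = (t)*(t^3 - 4*t^2 - 11*t + 30) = t*(t + 3)*(t^2 - 7*t + 10) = t*(t - 2)*(t + 3)*(t - 5)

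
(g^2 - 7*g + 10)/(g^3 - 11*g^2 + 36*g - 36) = (g - 5)/(g^2 - 9*g + 18)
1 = 1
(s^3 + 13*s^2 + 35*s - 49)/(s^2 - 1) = (s^2 + 14*s + 49)/(s + 1)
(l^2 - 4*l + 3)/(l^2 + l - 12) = (l - 1)/(l + 4)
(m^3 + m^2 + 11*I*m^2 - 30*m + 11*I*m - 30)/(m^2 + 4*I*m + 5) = (m^2 + m*(1 + 6*I) + 6*I)/(m - I)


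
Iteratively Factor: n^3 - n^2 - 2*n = (n + 1)*(n^2 - 2*n) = (n - 2)*(n + 1)*(n)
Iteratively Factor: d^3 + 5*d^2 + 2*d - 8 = (d - 1)*(d^2 + 6*d + 8) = (d - 1)*(d + 4)*(d + 2)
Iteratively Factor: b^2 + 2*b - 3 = (b + 3)*(b - 1)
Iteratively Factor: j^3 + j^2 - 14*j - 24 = (j - 4)*(j^2 + 5*j + 6) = (j - 4)*(j + 3)*(j + 2)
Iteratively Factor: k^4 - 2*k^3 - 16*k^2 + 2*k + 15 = (k + 1)*(k^3 - 3*k^2 - 13*k + 15) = (k - 5)*(k + 1)*(k^2 + 2*k - 3) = (k - 5)*(k + 1)*(k + 3)*(k - 1)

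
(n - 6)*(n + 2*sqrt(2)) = n^2 - 6*n + 2*sqrt(2)*n - 12*sqrt(2)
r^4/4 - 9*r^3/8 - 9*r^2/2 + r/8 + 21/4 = (r/4 + 1/2)*(r - 7)*(r - 1)*(r + 3/2)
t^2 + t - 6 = (t - 2)*(t + 3)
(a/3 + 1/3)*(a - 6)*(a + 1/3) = a^3/3 - 14*a^2/9 - 23*a/9 - 2/3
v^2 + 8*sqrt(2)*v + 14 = (v + sqrt(2))*(v + 7*sqrt(2))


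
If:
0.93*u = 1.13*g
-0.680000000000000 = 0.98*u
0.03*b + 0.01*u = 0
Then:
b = 0.23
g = -0.57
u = -0.69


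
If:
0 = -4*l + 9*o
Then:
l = 9*o/4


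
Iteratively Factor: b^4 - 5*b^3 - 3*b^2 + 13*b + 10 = (b - 5)*(b^3 - 3*b - 2) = (b - 5)*(b - 2)*(b^2 + 2*b + 1) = (b - 5)*(b - 2)*(b + 1)*(b + 1)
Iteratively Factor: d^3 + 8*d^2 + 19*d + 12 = (d + 3)*(d^2 + 5*d + 4) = (d + 1)*(d + 3)*(d + 4)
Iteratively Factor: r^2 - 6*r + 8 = (r - 4)*(r - 2)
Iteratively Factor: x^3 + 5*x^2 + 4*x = (x + 4)*(x^2 + x) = (x + 1)*(x + 4)*(x)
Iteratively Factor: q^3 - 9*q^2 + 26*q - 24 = (q - 3)*(q^2 - 6*q + 8) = (q - 3)*(q - 2)*(q - 4)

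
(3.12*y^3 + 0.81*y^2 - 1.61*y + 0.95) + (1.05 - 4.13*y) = 3.12*y^3 + 0.81*y^2 - 5.74*y + 2.0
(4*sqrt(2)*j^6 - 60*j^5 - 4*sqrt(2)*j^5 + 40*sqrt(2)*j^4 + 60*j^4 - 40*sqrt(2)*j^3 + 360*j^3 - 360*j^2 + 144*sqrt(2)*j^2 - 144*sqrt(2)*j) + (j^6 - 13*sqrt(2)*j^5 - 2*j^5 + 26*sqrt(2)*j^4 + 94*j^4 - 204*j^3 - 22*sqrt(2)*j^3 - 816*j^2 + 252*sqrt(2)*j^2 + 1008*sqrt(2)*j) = j^6 + 4*sqrt(2)*j^6 - 62*j^5 - 17*sqrt(2)*j^5 + 66*sqrt(2)*j^4 + 154*j^4 - 62*sqrt(2)*j^3 + 156*j^3 - 1176*j^2 + 396*sqrt(2)*j^2 + 864*sqrt(2)*j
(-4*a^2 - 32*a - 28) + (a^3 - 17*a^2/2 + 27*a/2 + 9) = a^3 - 25*a^2/2 - 37*a/2 - 19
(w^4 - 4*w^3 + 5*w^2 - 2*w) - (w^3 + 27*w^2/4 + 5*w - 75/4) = w^4 - 5*w^3 - 7*w^2/4 - 7*w + 75/4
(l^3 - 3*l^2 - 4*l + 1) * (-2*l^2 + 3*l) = -2*l^5 + 9*l^4 - l^3 - 14*l^2 + 3*l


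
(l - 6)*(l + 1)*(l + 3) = l^3 - 2*l^2 - 21*l - 18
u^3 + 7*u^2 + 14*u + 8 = (u + 1)*(u + 2)*(u + 4)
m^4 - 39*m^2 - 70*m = m*(m - 7)*(m + 2)*(m + 5)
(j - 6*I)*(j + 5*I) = j^2 - I*j + 30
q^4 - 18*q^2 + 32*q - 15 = (q - 3)*(q - 1)^2*(q + 5)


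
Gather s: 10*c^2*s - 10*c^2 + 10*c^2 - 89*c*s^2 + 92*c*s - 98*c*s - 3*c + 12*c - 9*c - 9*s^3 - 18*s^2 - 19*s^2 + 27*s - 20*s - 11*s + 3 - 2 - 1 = -9*s^3 + s^2*(-89*c - 37) + s*(10*c^2 - 6*c - 4)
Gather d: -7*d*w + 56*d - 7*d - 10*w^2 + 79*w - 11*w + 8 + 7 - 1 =d*(49 - 7*w) - 10*w^2 + 68*w + 14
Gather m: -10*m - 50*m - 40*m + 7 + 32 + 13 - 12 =40 - 100*m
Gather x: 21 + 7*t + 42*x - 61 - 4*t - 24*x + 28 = 3*t + 18*x - 12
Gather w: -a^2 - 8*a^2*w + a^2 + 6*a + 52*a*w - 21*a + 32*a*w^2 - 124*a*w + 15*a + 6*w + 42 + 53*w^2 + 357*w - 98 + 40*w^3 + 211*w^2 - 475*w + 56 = 40*w^3 + w^2*(32*a + 264) + w*(-8*a^2 - 72*a - 112)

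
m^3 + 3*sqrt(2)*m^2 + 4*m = m*(m + sqrt(2))*(m + 2*sqrt(2))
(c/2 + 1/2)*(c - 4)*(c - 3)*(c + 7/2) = c^4/2 - 5*c^3/4 - 8*c^2 + 59*c/4 + 21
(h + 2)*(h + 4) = h^2 + 6*h + 8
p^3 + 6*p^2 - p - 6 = (p - 1)*(p + 1)*(p + 6)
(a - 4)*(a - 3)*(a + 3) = a^3 - 4*a^2 - 9*a + 36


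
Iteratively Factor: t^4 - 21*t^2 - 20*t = (t + 4)*(t^3 - 4*t^2 - 5*t) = t*(t + 4)*(t^2 - 4*t - 5) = t*(t - 5)*(t + 4)*(t + 1)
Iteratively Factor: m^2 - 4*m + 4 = (m - 2)*(m - 2)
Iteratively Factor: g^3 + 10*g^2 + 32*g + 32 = (g + 4)*(g^2 + 6*g + 8) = (g + 2)*(g + 4)*(g + 4)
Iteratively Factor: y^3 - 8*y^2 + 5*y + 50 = (y - 5)*(y^2 - 3*y - 10) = (y - 5)*(y + 2)*(y - 5)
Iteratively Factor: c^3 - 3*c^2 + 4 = (c + 1)*(c^2 - 4*c + 4) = (c - 2)*(c + 1)*(c - 2)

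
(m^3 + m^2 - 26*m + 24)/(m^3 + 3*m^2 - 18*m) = (m^2 - 5*m + 4)/(m*(m - 3))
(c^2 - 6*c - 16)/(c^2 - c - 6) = (c - 8)/(c - 3)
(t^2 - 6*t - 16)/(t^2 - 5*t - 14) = (t - 8)/(t - 7)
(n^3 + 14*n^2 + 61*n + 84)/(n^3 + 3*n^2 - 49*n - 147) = (n + 4)/(n - 7)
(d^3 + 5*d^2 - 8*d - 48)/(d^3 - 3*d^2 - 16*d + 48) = (d + 4)/(d - 4)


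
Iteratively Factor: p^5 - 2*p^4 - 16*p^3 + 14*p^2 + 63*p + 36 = (p + 1)*(p^4 - 3*p^3 - 13*p^2 + 27*p + 36) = (p + 1)^2*(p^3 - 4*p^2 - 9*p + 36) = (p + 1)^2*(p + 3)*(p^2 - 7*p + 12) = (p - 3)*(p + 1)^2*(p + 3)*(p - 4)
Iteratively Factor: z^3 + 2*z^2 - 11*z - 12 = (z - 3)*(z^2 + 5*z + 4) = (z - 3)*(z + 1)*(z + 4)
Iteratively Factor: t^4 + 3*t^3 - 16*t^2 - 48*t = (t)*(t^3 + 3*t^2 - 16*t - 48) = t*(t + 4)*(t^2 - t - 12) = t*(t + 3)*(t + 4)*(t - 4)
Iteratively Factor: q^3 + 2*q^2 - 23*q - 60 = (q + 4)*(q^2 - 2*q - 15) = (q + 3)*(q + 4)*(q - 5)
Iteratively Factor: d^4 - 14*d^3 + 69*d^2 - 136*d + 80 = (d - 5)*(d^3 - 9*d^2 + 24*d - 16) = (d - 5)*(d - 4)*(d^2 - 5*d + 4) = (d - 5)*(d - 4)*(d - 1)*(d - 4)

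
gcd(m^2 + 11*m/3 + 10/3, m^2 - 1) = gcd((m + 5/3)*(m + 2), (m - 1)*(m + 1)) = 1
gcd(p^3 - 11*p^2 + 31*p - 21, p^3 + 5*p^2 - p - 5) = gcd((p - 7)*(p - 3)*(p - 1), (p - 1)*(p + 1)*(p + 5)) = p - 1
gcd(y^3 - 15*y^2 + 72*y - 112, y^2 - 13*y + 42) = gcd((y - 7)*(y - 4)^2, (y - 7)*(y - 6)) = y - 7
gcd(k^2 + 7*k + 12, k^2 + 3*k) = k + 3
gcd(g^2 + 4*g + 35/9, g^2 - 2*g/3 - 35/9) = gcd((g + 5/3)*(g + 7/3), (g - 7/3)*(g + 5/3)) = g + 5/3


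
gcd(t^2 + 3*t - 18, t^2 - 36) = t + 6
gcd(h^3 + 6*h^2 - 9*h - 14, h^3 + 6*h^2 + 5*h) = h + 1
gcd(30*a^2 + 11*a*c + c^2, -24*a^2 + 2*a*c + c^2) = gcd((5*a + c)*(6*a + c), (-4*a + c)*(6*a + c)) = 6*a + c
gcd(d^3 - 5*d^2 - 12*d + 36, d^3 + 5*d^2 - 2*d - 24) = d^2 + d - 6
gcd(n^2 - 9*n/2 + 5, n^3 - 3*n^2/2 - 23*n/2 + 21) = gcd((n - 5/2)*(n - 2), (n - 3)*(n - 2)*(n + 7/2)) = n - 2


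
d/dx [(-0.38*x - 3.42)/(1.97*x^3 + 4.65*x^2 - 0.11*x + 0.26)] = (1.4972*x^3 + 21.9792*x^2 + 31.806*x - 0.475)/(3.8809*x^6 + 18.321*x^5 + 21.1891*x^4 + 0.00139999999999985*x^3 + 2.4301*x^2 - 0.0572*x + 0.0676)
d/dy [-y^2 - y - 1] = -2*y - 1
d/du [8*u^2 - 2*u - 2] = 16*u - 2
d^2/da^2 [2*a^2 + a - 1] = 4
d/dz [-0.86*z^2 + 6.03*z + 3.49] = 6.03 - 1.72*z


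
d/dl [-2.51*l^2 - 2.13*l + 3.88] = -5.02*l - 2.13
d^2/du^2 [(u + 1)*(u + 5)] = 2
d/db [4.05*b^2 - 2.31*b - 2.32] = 8.1*b - 2.31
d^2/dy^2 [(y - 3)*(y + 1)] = 2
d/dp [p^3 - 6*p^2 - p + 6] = 3*p^2 - 12*p - 1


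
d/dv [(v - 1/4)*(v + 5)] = 2*v + 19/4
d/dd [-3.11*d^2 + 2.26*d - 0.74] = 2.26 - 6.22*d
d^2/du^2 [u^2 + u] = 2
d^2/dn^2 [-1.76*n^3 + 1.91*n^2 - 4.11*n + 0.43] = 3.82 - 10.56*n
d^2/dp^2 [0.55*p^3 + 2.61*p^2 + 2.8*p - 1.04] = 3.3*p + 5.22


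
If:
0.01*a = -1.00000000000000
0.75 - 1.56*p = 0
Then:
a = -100.00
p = 0.48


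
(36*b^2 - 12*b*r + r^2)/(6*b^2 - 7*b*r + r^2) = (-6*b + r)/(-b + r)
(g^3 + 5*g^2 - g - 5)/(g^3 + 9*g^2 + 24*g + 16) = (g^2 + 4*g - 5)/(g^2 + 8*g + 16)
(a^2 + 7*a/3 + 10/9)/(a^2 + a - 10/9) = (3*a + 2)/(3*a - 2)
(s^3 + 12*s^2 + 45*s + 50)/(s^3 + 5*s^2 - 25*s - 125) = (s + 2)/(s - 5)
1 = 1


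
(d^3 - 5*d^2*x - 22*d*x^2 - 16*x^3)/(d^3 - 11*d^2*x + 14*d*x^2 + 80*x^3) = (-d - x)/(-d + 5*x)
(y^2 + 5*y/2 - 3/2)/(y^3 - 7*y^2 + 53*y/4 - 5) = 2*(y + 3)/(2*y^2 - 13*y + 20)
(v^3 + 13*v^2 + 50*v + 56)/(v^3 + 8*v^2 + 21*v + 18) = (v^2 + 11*v + 28)/(v^2 + 6*v + 9)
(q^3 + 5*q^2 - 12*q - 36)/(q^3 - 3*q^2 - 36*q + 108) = (q + 2)/(q - 6)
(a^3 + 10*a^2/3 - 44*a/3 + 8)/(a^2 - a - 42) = (3*a^2 - 8*a + 4)/(3*(a - 7))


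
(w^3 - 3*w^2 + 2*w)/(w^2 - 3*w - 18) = w*(-w^2 + 3*w - 2)/(-w^2 + 3*w + 18)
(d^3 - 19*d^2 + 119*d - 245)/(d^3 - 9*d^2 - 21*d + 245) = (d - 5)/(d + 5)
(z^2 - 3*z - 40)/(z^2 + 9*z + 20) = (z - 8)/(z + 4)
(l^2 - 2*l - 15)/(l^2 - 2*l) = (l^2 - 2*l - 15)/(l*(l - 2))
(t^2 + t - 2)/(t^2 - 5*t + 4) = (t + 2)/(t - 4)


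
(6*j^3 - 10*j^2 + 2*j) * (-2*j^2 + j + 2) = -12*j^5 + 26*j^4 - 2*j^3 - 18*j^2 + 4*j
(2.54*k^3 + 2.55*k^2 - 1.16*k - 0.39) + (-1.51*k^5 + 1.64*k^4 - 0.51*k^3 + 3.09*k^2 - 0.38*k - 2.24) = -1.51*k^5 + 1.64*k^4 + 2.03*k^3 + 5.64*k^2 - 1.54*k - 2.63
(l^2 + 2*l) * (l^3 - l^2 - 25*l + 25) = l^5 + l^4 - 27*l^3 - 25*l^2 + 50*l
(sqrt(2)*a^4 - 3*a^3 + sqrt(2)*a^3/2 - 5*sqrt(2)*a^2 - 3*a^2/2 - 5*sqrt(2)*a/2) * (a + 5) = sqrt(2)*a^5 - 3*a^4 + 11*sqrt(2)*a^4/2 - 33*a^3/2 - 5*sqrt(2)*a^3/2 - 55*sqrt(2)*a^2/2 - 15*a^2/2 - 25*sqrt(2)*a/2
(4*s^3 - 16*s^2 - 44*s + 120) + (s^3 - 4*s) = 5*s^3 - 16*s^2 - 48*s + 120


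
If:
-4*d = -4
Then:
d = 1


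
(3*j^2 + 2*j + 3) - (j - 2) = 3*j^2 + j + 5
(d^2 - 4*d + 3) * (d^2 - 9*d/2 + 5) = d^4 - 17*d^3/2 + 26*d^2 - 67*d/2 + 15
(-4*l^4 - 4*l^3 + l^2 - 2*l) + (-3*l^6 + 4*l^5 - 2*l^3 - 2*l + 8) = -3*l^6 + 4*l^5 - 4*l^4 - 6*l^3 + l^2 - 4*l + 8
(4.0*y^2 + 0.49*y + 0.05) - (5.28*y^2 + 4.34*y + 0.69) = -1.28*y^2 - 3.85*y - 0.64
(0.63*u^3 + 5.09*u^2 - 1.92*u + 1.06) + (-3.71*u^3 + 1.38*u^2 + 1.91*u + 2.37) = -3.08*u^3 + 6.47*u^2 - 0.01*u + 3.43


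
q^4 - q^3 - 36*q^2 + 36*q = q*(q - 6)*(q - 1)*(q + 6)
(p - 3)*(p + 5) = p^2 + 2*p - 15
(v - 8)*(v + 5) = v^2 - 3*v - 40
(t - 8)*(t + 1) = t^2 - 7*t - 8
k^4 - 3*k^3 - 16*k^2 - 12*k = k*(k - 6)*(k + 1)*(k + 2)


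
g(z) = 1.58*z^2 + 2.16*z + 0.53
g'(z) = 3.16*z + 2.16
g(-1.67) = 1.33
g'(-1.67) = -3.12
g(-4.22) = 19.55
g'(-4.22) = -11.18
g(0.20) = 1.03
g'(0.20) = 2.79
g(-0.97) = -0.08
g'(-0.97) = -0.91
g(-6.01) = 44.62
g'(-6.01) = -16.83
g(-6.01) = 44.62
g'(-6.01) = -16.83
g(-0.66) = -0.21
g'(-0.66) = 0.07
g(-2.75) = 6.54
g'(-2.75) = -6.53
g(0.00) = 0.53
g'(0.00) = 2.16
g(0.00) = 0.53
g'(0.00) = 2.16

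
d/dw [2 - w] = -1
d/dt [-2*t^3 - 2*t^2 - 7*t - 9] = -6*t^2 - 4*t - 7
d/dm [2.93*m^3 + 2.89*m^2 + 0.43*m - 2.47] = 8.79*m^2 + 5.78*m + 0.43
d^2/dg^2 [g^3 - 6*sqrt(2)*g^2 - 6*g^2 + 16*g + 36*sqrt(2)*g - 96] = 6*g - 12*sqrt(2) - 12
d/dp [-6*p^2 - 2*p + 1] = -12*p - 2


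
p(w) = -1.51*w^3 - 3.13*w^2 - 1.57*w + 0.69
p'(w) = -4.53*w^2 - 6.26*w - 1.57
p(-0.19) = 0.89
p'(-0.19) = -0.54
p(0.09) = 0.52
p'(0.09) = -2.17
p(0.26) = 0.04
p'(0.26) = -3.50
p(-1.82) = 2.28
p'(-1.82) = -5.18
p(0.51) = -1.13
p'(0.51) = -5.94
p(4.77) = -241.90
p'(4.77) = -134.50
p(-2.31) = 6.23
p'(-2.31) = -11.28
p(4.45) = -201.34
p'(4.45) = -119.13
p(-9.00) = 862.08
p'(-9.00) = -312.16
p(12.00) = -3078.15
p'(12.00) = -729.01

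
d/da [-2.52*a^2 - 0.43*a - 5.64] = -5.04*a - 0.43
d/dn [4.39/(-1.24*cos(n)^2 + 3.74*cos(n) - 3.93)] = (16.4186 - 10.8872*cos(n))*sin(n)/(1.24*cos(n)^2 - 3.74*cos(n) + 3.93)^2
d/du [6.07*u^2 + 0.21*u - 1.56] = 12.14*u + 0.21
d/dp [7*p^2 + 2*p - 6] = 14*p + 2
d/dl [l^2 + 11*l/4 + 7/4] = 2*l + 11/4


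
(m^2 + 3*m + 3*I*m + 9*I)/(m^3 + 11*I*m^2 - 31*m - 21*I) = (m + 3)/(m^2 + 8*I*m - 7)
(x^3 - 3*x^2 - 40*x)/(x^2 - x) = (x^2 - 3*x - 40)/(x - 1)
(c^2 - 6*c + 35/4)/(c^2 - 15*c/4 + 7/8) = 2*(2*c - 5)/(4*c - 1)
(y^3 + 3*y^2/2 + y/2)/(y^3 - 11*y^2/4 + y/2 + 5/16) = 8*y*(2*y^2 + 3*y + 1)/(16*y^3 - 44*y^2 + 8*y + 5)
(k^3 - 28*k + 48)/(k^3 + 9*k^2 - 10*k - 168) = (k - 2)/(k + 7)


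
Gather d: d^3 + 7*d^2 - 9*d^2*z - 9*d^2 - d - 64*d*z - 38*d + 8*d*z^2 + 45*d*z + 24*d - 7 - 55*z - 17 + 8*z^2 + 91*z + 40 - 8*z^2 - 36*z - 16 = d^3 + d^2*(-9*z - 2) + d*(8*z^2 - 19*z - 15)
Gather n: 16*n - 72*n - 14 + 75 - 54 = 7 - 56*n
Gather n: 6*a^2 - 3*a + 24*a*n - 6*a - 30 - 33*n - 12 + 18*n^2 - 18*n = 6*a^2 - 9*a + 18*n^2 + n*(24*a - 51) - 42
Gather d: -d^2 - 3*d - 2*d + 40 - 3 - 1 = -d^2 - 5*d + 36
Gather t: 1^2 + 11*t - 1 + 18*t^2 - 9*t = 18*t^2 + 2*t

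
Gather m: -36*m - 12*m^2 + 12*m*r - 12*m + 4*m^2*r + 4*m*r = m^2*(4*r - 12) + m*(16*r - 48)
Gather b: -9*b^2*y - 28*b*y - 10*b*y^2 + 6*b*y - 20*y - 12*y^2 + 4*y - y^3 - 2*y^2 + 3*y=-9*b^2*y + b*(-10*y^2 - 22*y) - y^3 - 14*y^2 - 13*y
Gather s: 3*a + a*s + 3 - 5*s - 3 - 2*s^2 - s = 3*a - 2*s^2 + s*(a - 6)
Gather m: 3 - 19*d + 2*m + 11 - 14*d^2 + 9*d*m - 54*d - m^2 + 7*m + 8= -14*d^2 - 73*d - m^2 + m*(9*d + 9) + 22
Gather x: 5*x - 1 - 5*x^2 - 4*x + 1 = -5*x^2 + x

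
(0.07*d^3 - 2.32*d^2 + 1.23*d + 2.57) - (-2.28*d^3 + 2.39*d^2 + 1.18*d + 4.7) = 2.35*d^3 - 4.71*d^2 + 0.05*d - 2.13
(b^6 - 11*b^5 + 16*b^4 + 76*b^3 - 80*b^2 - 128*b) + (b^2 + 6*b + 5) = b^6 - 11*b^5 + 16*b^4 + 76*b^3 - 79*b^2 - 122*b + 5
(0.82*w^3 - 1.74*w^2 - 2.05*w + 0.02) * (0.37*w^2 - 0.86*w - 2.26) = 0.3034*w^5 - 1.349*w^4 - 1.1153*w^3 + 5.7028*w^2 + 4.6158*w - 0.0452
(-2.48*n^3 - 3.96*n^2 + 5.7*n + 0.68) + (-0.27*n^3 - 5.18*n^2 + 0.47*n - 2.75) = -2.75*n^3 - 9.14*n^2 + 6.17*n - 2.07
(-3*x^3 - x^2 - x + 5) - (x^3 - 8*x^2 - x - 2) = -4*x^3 + 7*x^2 + 7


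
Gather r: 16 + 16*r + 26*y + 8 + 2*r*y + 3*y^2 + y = r*(2*y + 16) + 3*y^2 + 27*y + 24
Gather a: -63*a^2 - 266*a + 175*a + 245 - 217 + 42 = -63*a^2 - 91*a + 70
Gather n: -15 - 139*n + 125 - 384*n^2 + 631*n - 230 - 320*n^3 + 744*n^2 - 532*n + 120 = -320*n^3 + 360*n^2 - 40*n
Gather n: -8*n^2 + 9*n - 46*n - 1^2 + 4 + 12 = -8*n^2 - 37*n + 15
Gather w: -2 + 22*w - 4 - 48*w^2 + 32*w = -48*w^2 + 54*w - 6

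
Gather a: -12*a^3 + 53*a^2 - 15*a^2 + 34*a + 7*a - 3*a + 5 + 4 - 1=-12*a^3 + 38*a^2 + 38*a + 8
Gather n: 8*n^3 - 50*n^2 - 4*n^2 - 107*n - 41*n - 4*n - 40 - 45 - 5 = 8*n^3 - 54*n^2 - 152*n - 90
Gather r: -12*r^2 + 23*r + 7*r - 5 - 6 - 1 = -12*r^2 + 30*r - 12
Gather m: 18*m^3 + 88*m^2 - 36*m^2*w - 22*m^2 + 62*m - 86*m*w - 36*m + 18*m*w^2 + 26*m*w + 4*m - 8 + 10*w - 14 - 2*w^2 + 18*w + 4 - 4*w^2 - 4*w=18*m^3 + m^2*(66 - 36*w) + m*(18*w^2 - 60*w + 30) - 6*w^2 + 24*w - 18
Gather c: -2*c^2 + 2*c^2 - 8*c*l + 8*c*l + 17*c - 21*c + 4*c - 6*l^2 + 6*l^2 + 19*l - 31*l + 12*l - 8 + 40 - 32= 0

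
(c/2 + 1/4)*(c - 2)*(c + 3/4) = c^3/2 - 3*c^2/8 - 17*c/16 - 3/8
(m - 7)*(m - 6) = m^2 - 13*m + 42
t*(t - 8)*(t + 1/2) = t^3 - 15*t^2/2 - 4*t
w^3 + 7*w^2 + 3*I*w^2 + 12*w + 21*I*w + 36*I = (w + 3)*(w + 4)*(w + 3*I)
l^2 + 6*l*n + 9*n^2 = (l + 3*n)^2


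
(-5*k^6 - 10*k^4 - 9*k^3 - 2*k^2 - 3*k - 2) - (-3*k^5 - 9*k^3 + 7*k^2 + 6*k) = -5*k^6 + 3*k^5 - 10*k^4 - 9*k^2 - 9*k - 2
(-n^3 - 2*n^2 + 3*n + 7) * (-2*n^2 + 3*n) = 2*n^5 + n^4 - 12*n^3 - 5*n^2 + 21*n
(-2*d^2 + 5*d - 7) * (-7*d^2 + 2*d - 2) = 14*d^4 - 39*d^3 + 63*d^2 - 24*d + 14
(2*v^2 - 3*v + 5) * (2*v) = 4*v^3 - 6*v^2 + 10*v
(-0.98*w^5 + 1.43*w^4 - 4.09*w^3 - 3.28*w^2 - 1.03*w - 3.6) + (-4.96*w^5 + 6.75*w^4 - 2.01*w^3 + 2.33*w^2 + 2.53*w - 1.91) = -5.94*w^5 + 8.18*w^4 - 6.1*w^3 - 0.95*w^2 + 1.5*w - 5.51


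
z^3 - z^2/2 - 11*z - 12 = (z - 4)*(z + 3/2)*(z + 2)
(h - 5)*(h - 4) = h^2 - 9*h + 20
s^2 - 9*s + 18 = (s - 6)*(s - 3)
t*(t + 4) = t^2 + 4*t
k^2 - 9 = (k - 3)*(k + 3)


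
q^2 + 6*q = q*(q + 6)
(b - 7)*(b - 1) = b^2 - 8*b + 7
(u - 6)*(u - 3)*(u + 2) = u^3 - 7*u^2 + 36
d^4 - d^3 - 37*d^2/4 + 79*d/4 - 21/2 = (d - 2)*(d - 3/2)*(d - 1)*(d + 7/2)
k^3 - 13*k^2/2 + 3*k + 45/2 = (k - 5)*(k - 3)*(k + 3/2)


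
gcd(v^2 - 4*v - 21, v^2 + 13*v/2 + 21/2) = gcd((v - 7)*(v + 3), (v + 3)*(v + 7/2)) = v + 3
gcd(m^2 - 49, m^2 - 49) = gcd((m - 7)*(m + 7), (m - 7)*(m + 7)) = m^2 - 49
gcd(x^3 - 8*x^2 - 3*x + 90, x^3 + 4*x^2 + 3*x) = x + 3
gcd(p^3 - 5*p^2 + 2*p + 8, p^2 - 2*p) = p - 2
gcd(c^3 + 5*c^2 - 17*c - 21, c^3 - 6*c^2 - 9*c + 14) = 1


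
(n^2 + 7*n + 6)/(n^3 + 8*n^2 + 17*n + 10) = (n + 6)/(n^2 + 7*n + 10)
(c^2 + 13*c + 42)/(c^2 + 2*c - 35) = (c + 6)/(c - 5)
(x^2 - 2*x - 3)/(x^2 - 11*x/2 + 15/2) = 2*(x + 1)/(2*x - 5)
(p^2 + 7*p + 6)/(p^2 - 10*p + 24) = (p^2 + 7*p + 6)/(p^2 - 10*p + 24)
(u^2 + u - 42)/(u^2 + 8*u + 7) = (u - 6)/(u + 1)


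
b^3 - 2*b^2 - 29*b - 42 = (b - 7)*(b + 2)*(b + 3)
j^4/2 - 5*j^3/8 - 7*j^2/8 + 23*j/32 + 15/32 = (j/2 + 1/2)*(j - 3/2)*(j - 5/4)*(j + 1/2)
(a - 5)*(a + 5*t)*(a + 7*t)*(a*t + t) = a^4*t + 12*a^3*t^2 - 4*a^3*t + 35*a^2*t^3 - 48*a^2*t^2 - 5*a^2*t - 140*a*t^3 - 60*a*t^2 - 175*t^3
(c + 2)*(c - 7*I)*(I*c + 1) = I*c^3 + 8*c^2 + 2*I*c^2 + 16*c - 7*I*c - 14*I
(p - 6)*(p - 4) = p^2 - 10*p + 24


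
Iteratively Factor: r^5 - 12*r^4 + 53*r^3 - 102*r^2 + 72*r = (r - 4)*(r^4 - 8*r^3 + 21*r^2 - 18*r) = r*(r - 4)*(r^3 - 8*r^2 + 21*r - 18) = r*(r - 4)*(r - 3)*(r^2 - 5*r + 6) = r*(r - 4)*(r - 3)*(r - 2)*(r - 3)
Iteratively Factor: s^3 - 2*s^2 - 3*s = (s + 1)*(s^2 - 3*s) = s*(s + 1)*(s - 3)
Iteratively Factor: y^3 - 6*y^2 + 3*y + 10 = (y + 1)*(y^2 - 7*y + 10) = (y - 2)*(y + 1)*(y - 5)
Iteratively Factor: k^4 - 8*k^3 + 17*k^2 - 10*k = (k - 5)*(k^3 - 3*k^2 + 2*k) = k*(k - 5)*(k^2 - 3*k + 2) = k*(k - 5)*(k - 2)*(k - 1)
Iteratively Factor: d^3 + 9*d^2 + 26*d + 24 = (d + 2)*(d^2 + 7*d + 12) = (d + 2)*(d + 3)*(d + 4)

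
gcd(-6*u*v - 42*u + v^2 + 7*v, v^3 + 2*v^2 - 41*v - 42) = v + 7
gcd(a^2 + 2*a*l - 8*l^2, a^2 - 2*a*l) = a - 2*l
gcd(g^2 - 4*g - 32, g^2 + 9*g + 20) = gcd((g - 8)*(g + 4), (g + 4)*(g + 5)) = g + 4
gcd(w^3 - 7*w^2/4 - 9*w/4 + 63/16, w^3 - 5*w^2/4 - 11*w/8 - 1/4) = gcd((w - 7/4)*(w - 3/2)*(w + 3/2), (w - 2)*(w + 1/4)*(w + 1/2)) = 1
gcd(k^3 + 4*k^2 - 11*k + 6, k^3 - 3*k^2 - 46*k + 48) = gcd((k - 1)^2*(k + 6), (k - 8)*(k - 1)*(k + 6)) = k^2 + 5*k - 6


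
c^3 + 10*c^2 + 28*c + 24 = (c + 2)^2*(c + 6)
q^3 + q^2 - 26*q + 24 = (q - 4)*(q - 1)*(q + 6)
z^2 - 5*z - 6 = (z - 6)*(z + 1)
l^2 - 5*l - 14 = (l - 7)*(l + 2)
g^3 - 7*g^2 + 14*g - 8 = (g - 4)*(g - 2)*(g - 1)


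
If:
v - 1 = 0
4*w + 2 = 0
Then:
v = 1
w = -1/2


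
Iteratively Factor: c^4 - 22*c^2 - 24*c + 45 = (c - 5)*(c^3 + 5*c^2 + 3*c - 9) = (c - 5)*(c + 3)*(c^2 + 2*c - 3) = (c - 5)*(c - 1)*(c + 3)*(c + 3)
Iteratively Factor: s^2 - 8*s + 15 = (s - 5)*(s - 3)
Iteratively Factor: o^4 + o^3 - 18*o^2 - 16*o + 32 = (o + 2)*(o^3 - o^2 - 16*o + 16) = (o - 1)*(o + 2)*(o^2 - 16) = (o - 1)*(o + 2)*(o + 4)*(o - 4)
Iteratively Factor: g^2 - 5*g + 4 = (g - 4)*(g - 1)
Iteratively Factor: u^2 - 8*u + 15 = (u - 3)*(u - 5)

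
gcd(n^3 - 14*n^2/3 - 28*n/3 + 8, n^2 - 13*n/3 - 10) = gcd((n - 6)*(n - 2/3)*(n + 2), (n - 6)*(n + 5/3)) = n - 6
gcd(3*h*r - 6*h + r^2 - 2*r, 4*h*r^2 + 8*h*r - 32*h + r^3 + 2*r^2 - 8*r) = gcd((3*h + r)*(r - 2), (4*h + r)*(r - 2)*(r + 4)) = r - 2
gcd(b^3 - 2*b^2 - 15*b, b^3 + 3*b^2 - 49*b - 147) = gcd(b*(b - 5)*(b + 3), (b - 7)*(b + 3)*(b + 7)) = b + 3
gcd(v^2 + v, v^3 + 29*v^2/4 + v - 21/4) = v + 1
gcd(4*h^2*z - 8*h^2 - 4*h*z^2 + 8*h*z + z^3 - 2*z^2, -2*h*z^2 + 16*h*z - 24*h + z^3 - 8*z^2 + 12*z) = -2*h*z + 4*h + z^2 - 2*z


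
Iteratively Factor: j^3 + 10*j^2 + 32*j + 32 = (j + 4)*(j^2 + 6*j + 8) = (j + 4)^2*(j + 2)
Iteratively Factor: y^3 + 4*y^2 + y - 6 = (y - 1)*(y^2 + 5*y + 6) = (y - 1)*(y + 2)*(y + 3)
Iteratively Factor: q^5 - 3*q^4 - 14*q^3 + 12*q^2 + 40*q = (q - 5)*(q^4 + 2*q^3 - 4*q^2 - 8*q) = (q - 5)*(q + 2)*(q^3 - 4*q) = (q - 5)*(q - 2)*(q + 2)*(q^2 + 2*q) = q*(q - 5)*(q - 2)*(q + 2)*(q + 2)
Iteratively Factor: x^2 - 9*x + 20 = (x - 5)*(x - 4)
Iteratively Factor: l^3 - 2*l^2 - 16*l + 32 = (l + 4)*(l^2 - 6*l + 8) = (l - 2)*(l + 4)*(l - 4)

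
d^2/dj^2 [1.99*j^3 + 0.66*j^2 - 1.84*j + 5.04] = 11.94*j + 1.32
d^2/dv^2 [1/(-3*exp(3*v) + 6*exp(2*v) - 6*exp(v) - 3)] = (-2*(3*exp(2*v) - 4*exp(v) + 2)^2*exp(v) + (9*exp(2*v) - 8*exp(v) + 2)*(exp(3*v) - 2*exp(2*v) + 2*exp(v) + 1))*exp(v)/(3*(exp(3*v) - 2*exp(2*v) + 2*exp(v) + 1)^3)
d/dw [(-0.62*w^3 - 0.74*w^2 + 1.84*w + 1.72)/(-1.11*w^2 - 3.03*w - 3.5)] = (0.6882*w^4 + 3.7572*w^3 + 10.7946*w^2 + 8.9984*w - 1.2284)/(1.2321*w^4 + 6.7266*w^3 + 16.9509*w^2 + 21.21*w + 12.25)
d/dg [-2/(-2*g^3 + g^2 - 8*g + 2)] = 4*(-3*g^2 + g - 4)/(2*g^3 - g^2 + 8*g - 2)^2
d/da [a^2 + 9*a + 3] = 2*a + 9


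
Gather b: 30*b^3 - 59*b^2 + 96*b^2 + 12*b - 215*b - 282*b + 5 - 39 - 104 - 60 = 30*b^3 + 37*b^2 - 485*b - 198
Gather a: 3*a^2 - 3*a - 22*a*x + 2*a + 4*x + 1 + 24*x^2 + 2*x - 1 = 3*a^2 + a*(-22*x - 1) + 24*x^2 + 6*x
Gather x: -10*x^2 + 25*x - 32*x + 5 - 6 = -10*x^2 - 7*x - 1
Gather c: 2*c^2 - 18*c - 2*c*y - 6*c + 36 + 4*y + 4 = 2*c^2 + c*(-2*y - 24) + 4*y + 40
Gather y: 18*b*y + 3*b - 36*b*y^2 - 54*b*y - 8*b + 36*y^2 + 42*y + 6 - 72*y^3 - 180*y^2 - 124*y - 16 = -5*b - 72*y^3 + y^2*(-36*b - 144) + y*(-36*b - 82) - 10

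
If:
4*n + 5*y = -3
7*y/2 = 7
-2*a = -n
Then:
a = -13/8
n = -13/4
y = 2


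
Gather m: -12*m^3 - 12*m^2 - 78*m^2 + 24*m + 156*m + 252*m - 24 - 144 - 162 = -12*m^3 - 90*m^2 + 432*m - 330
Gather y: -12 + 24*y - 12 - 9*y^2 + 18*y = -9*y^2 + 42*y - 24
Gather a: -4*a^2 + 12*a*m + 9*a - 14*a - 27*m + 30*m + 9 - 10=-4*a^2 + a*(12*m - 5) + 3*m - 1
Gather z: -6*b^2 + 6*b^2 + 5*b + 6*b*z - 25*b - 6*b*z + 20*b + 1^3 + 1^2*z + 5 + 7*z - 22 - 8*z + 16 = 0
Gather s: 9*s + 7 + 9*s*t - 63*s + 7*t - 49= s*(9*t - 54) + 7*t - 42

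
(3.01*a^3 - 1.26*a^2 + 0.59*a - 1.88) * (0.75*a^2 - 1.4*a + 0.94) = 2.2575*a^5 - 5.159*a^4 + 5.0359*a^3 - 3.4204*a^2 + 3.1866*a - 1.7672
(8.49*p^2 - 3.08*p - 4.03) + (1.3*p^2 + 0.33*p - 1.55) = 9.79*p^2 - 2.75*p - 5.58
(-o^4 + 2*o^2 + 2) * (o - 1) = -o^5 + o^4 + 2*o^3 - 2*o^2 + 2*o - 2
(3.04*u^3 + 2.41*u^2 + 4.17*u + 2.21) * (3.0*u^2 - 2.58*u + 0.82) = 9.12*u^5 - 0.6132*u^4 + 8.785*u^3 - 2.1524*u^2 - 2.2824*u + 1.8122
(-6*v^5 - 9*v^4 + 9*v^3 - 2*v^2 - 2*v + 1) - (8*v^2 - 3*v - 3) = -6*v^5 - 9*v^4 + 9*v^3 - 10*v^2 + v + 4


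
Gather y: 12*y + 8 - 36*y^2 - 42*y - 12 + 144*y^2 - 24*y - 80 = 108*y^2 - 54*y - 84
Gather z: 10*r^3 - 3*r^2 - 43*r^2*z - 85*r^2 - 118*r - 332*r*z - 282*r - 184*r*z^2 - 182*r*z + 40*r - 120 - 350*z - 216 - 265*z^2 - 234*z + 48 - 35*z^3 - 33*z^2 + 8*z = 10*r^3 - 88*r^2 - 360*r - 35*z^3 + z^2*(-184*r - 298) + z*(-43*r^2 - 514*r - 576) - 288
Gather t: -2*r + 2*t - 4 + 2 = -2*r + 2*t - 2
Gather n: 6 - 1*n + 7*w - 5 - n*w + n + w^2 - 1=-n*w + w^2 + 7*w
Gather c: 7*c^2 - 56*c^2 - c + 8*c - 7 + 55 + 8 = -49*c^2 + 7*c + 56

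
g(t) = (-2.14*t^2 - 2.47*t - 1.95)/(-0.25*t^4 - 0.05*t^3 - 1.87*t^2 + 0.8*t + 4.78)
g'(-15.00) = 0.00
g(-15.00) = 0.03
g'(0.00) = -0.45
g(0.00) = -0.41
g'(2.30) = -2.19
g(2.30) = 1.74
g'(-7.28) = 0.03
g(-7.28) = 0.12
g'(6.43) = -0.06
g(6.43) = 0.21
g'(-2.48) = 0.26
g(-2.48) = 0.52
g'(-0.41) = 0.01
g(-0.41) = -0.31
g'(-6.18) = 0.04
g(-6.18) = 0.16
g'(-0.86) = 1.41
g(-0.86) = -0.54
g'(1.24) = -13.67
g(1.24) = -3.76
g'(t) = (-4.28*t - 2.47)/(-0.25*t^4 - 0.05*t^3 - 1.87*t^2 + 0.8*t + 4.78) + (-2.14*t^2 - 2.47*t - 1.95)*(1.0*t^3 + 0.15*t^2 + 3.74*t - 0.8)/(-0.25*t^4 - 0.05*t^3 - 1.87*t^2 + 0.8*t + 4.78)^2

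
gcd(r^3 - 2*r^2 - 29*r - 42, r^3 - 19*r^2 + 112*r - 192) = 1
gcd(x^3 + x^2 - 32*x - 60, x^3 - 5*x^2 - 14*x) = x + 2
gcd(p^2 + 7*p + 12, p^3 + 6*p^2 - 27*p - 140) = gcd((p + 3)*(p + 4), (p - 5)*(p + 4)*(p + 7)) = p + 4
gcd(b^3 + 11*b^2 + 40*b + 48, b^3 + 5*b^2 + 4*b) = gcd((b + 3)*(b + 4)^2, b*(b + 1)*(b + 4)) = b + 4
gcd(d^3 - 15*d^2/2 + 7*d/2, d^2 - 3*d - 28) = d - 7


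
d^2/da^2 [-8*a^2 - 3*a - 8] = -16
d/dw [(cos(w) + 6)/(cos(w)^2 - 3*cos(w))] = (sin(w) - 18*sin(w)/cos(w)^2 + 12*tan(w))/(cos(w) - 3)^2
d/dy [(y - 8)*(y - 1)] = 2*y - 9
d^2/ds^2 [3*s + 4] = 0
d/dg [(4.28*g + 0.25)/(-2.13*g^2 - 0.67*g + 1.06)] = (9.1164*g^2 + 1.065*g + 4.7043)/(4.5369*g^4 + 2.8542*g^3 - 4.0667*g^2 - 1.4204*g + 1.1236)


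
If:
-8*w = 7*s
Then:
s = -8*w/7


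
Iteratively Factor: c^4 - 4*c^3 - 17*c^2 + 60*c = (c + 4)*(c^3 - 8*c^2 + 15*c) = (c - 3)*(c + 4)*(c^2 - 5*c) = (c - 5)*(c - 3)*(c + 4)*(c)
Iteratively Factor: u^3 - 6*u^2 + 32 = (u - 4)*(u^2 - 2*u - 8) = (u - 4)^2*(u + 2)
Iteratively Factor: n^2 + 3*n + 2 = (n + 1)*(n + 2)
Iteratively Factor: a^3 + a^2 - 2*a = (a)*(a^2 + a - 2) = a*(a - 1)*(a + 2)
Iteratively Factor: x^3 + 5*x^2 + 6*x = (x)*(x^2 + 5*x + 6) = x*(x + 2)*(x + 3)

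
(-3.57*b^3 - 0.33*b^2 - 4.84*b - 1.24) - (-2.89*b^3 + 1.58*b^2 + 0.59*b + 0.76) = -0.68*b^3 - 1.91*b^2 - 5.43*b - 2.0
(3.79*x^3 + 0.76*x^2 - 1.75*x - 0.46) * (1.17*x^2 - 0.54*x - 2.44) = 4.4343*x^5 - 1.1574*x^4 - 11.7055*x^3 - 1.4476*x^2 + 4.5184*x + 1.1224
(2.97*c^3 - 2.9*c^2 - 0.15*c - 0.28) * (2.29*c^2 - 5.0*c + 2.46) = 6.8013*c^5 - 21.491*c^4 + 21.4627*c^3 - 7.0252*c^2 + 1.031*c - 0.6888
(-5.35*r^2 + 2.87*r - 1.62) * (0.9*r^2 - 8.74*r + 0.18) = -4.815*r^4 + 49.342*r^3 - 27.5048*r^2 + 14.6754*r - 0.2916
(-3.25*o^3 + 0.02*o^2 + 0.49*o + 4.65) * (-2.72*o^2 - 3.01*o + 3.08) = 8.84*o^5 + 9.7281*o^4 - 11.403*o^3 - 14.0613*o^2 - 12.4873*o + 14.322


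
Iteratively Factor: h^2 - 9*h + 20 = (h - 4)*(h - 5)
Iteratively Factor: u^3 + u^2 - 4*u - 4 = (u + 1)*(u^2 - 4) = (u - 2)*(u + 1)*(u + 2)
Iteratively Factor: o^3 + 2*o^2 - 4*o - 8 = (o + 2)*(o^2 - 4) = (o + 2)^2*(o - 2)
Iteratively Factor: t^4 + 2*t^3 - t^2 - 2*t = (t)*(t^3 + 2*t^2 - t - 2) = t*(t + 1)*(t^2 + t - 2) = t*(t - 1)*(t + 1)*(t + 2)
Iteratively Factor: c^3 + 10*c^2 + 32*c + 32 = (c + 4)*(c^2 + 6*c + 8) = (c + 2)*(c + 4)*(c + 4)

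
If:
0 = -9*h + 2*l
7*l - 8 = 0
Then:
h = 16/63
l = 8/7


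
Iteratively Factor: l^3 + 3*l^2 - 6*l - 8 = (l - 2)*(l^2 + 5*l + 4) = (l - 2)*(l + 4)*(l + 1)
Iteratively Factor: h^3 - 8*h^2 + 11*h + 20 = (h - 5)*(h^2 - 3*h - 4) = (h - 5)*(h + 1)*(h - 4)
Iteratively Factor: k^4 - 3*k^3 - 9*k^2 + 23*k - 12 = (k - 1)*(k^3 - 2*k^2 - 11*k + 12) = (k - 1)*(k + 3)*(k^2 - 5*k + 4) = (k - 1)^2*(k + 3)*(k - 4)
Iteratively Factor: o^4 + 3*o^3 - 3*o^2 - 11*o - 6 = (o + 3)*(o^3 - 3*o - 2) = (o + 1)*(o + 3)*(o^2 - o - 2) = (o + 1)^2*(o + 3)*(o - 2)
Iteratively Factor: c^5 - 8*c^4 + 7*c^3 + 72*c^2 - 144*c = (c)*(c^4 - 8*c^3 + 7*c^2 + 72*c - 144) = c*(c - 4)*(c^3 - 4*c^2 - 9*c + 36) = c*(c - 4)^2*(c^2 - 9) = c*(c - 4)^2*(c - 3)*(c + 3)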